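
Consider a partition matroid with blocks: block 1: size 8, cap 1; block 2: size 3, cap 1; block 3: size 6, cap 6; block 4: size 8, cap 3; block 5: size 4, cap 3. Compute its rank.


Rank of a partition matroid = sum of min(|Si|, ci) for each block.
= min(8,1) + min(3,1) + min(6,6) + min(8,3) + min(4,3)
= 1 + 1 + 6 + 3 + 3
= 14.

14


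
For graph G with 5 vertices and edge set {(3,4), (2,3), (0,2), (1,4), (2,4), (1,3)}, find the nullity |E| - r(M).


Cycle rank (nullity) = |E| - r(M) = |E| - (|V| - c).
|E| = 6, |V| = 5, c = 1.
Nullity = 6 - (5 - 1) = 6 - 4 = 2.

2


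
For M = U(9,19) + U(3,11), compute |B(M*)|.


(M1+M2)* = M1* + M2*.
M1* = U(10,19), bases: C(19,10) = 92378.
M2* = U(8,11), bases: C(11,8) = 165.
|B(M*)| = 92378 * 165 = 15242370.

15242370


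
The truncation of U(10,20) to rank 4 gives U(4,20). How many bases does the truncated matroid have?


Truncating U(10,20) to rank 4 gives U(4,20).
Bases of U(4,20) are all 4-element subsets of 20 elements.
Number of bases = (20 choose 4) = 4845.

4845


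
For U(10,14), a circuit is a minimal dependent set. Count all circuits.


In U(10,14), circuits are the (11)-element subsets.
Any set of 11 elements is dependent, and removing any one element gives
an independent set of size 10, so it is a minimal dependent set.
Number of circuits = C(14,11) = 364.

364


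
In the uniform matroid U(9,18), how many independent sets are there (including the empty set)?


Independent sets of U(9,18) are all subsets of size <= 9.
Count = C(18,0) + C(18,1) + C(18,2) + C(18,3) + C(18,4) + C(18,5) + C(18,6) + C(18,7) + C(18,8) + C(18,9)
     = 1 + 18 + 153 + 816 + 3060 + 8568 + 18564 + 31824 + 43758 + 48620
     = 155382.

155382


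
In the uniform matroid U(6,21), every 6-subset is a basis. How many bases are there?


Bases of U(6,21) are all 6-element subsets of the 21-element ground set.
Number of bases = C(21,6).
C(21,6) = 54264.

54264


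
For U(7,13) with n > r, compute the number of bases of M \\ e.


Deleting e from U(7,13) gives U(7,12) since n > r.
Bases of U(7,12) = (12 choose 7) = 792.

792


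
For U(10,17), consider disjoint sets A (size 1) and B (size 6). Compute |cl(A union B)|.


|A union B| = 1 + 6 = 7 (disjoint).
In U(10,17), cl(S) = S if |S| < 10, else cl(S) = E.
Since 7 < 10, cl(A union B) = A union B.
|cl(A union B)| = 7.

7


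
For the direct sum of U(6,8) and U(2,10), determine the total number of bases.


Bases of a direct sum M1 + M2: |B| = |B(M1)| * |B(M2)|.
|B(U(6,8))| = C(8,6) = 28.
|B(U(2,10))| = C(10,2) = 45.
Total bases = 28 * 45 = 1260.

1260


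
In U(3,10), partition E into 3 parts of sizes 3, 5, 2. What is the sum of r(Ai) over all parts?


r(Ai) = min(|Ai|, 3) for each part.
Sum = min(3,3) + min(5,3) + min(2,3)
    = 3 + 3 + 2
    = 8.

8


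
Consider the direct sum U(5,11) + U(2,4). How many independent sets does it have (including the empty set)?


For a direct sum, |I(M1+M2)| = |I(M1)| * |I(M2)|.
|I(U(5,11))| = sum C(11,k) for k=0..5 = 1024.
|I(U(2,4))| = sum C(4,k) for k=0..2 = 11.
Total = 1024 * 11 = 11264.

11264


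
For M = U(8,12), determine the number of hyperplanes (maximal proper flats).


Hyperplanes of U(8,12) are flats of rank 7.
In a uniform matroid, these are exactly the (7)-element subsets.
Count = C(12,7) = 792.

792


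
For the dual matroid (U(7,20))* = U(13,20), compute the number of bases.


The dual of U(r,n) is U(n-r, n) = U(13,20).
Bases of U(13,20) are all (13)-element subsets.
|B(M*)| = C(20,13) = 77520.

77520


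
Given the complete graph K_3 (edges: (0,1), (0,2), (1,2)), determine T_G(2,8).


T(K_3; x,y) = x^2 + x + y.
T(2,8) = 4 + 2 + 8 = 14.

14


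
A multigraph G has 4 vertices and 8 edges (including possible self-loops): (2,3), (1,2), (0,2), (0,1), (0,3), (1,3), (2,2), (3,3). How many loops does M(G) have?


In a graphic matroid, a loop is a self-loop edge (u,u) with rank 0.
Examining all 8 edges for self-loops...
Self-loops found: (2,2), (3,3)
Number of loops = 2.

2


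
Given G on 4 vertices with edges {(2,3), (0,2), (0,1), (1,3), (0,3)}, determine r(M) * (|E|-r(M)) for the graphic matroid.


r(M) = |V| - c = 4 - 1 = 3.
nullity = |E| - r(M) = 5 - 3 = 2.
Product = 3 * 2 = 6.

6


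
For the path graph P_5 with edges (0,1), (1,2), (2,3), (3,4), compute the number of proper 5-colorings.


P(P_5, k) = k * (k-1)^(4).
P(5) = 5 * 4^4 = 5 * 256 = 1280.

1280


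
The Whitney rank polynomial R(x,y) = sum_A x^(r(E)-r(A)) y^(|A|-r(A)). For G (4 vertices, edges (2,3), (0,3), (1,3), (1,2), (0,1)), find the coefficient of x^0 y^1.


R(x,y) = sum over A in 2^E of x^(r(E)-r(A)) * y^(|A|-r(A)).
G has 4 vertices, 5 edges. r(E) = 3.
Enumerate all 2^5 = 32 subsets.
Count subsets with r(E)-r(A)=0 and |A|-r(A)=1: 5.

5


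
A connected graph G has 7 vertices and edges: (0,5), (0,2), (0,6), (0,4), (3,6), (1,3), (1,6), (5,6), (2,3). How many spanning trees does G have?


By Kirchhoff's matrix tree theorem, the number of spanning trees equals
the determinant of any cofactor of the Laplacian matrix L.
G has 7 vertices and 9 edges.
Computing the (6 x 6) cofactor determinant gives 30.

30


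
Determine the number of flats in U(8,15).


Flats of U(8,15): every subset of size < 8 is a flat, plus E itself.
Count = (15 choose 0) + (15 choose 1) + (15 choose 2) + (15 choose 3) + (15 choose 4) + (15 choose 5) + (15 choose 6) + (15 choose 7) + 1
     = 1 + 15 + 105 + 455 + 1365 + 3003 + 5005 + 6435 + 1
     = 16385.

16385


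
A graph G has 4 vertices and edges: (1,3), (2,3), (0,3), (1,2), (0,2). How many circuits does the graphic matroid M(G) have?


A circuit in a graphic matroid = edge set of a simple cycle.
G has 4 vertices and 5 edges.
Enumerating all minimal edge subsets forming cycles...
Total circuits found: 3.

3


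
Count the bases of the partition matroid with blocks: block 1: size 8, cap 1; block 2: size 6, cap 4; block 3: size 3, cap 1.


A basis picks exactly ci elements from block i.
Number of bases = product of C(|Si|, ci).
= C(8,1) * C(6,4) * C(3,1)
= 8 * 15 * 3
= 360.

360


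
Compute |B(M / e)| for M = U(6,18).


Contracting e from U(6,18) gives U(5,17).
Bases of U(5,17) = (17 choose 5) = 6188.

6188


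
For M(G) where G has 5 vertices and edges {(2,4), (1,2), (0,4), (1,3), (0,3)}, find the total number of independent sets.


An independent set in a graphic matroid is an acyclic edge subset.
G has 5 vertices and 5 edges.
Enumerate all 2^5 = 32 subsets, checking for acyclicity.
Total independent sets = 31.

31


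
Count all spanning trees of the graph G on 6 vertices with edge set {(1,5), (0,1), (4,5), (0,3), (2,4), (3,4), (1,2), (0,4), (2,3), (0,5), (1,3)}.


By Kirchhoff's matrix tree theorem, the number of spanning trees equals
the determinant of any cofactor of the Laplacian matrix L.
G has 6 vertices and 11 edges.
Computing the (5 x 5) cofactor determinant gives 224.

224


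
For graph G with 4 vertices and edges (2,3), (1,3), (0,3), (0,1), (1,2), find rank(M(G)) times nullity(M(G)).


r(M) = |V| - c = 4 - 1 = 3.
nullity = |E| - r(M) = 5 - 3 = 2.
Product = 3 * 2 = 6.

6


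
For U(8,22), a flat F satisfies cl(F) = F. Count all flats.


Flats of U(8,22): every subset of size < 8 is a flat, plus E itself.
Count = C(22,0) + C(22,1) + C(22,2) + C(22,3) + C(22,4) + C(22,5) + C(22,6) + C(22,7) + 1
     = 1 + 22 + 231 + 1540 + 7315 + 26334 + 74613 + 170544 + 1
     = 280601.

280601


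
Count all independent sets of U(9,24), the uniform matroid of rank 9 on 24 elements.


Independent sets of U(9,24) are all subsets of size <= 9.
Count = C(24,0) + C(24,1) + C(24,2) + C(24,3) + C(24,4) + C(24,5) + C(24,6) + C(24,7) + C(24,8) + C(24,9)
     = 1 + 24 + 276 + 2024 + 10626 + 42504 + 134596 + 346104 + 735471 + 1307504
     = 2579130.

2579130


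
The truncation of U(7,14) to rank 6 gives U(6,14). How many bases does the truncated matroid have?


Truncating U(7,14) to rank 6 gives U(6,14).
Bases of U(6,14) are all 6-element subsets of 14 elements.
Number of bases = (14 choose 6) = 3003.

3003


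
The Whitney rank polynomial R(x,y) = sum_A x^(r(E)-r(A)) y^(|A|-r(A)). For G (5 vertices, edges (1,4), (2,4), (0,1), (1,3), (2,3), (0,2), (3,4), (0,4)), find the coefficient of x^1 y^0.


R(x,y) = sum over A in 2^E of x^(r(E)-r(A)) * y^(|A|-r(A)).
G has 5 vertices, 8 edges. r(E) = 4.
Enumerate all 2^8 = 256 subsets.
Count subsets with r(E)-r(A)=1 and |A|-r(A)=0: 52.

52


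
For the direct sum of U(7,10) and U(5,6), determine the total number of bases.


Bases of a direct sum M1 + M2: |B| = |B(M1)| * |B(M2)|.
|B(U(7,10))| = C(10,7) = 120.
|B(U(5,6))| = C(6,5) = 6.
Total bases = 120 * 6 = 720.

720


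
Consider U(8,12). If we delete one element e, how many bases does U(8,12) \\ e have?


Deleting e from U(8,12) gives U(8,11) since n > r.
Bases of U(8,11) = (11 choose 8) = 165.

165


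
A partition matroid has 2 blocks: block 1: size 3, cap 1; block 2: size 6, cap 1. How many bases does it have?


A basis picks exactly ci elements from block i.
Number of bases = product of C(|Si|, ci).
= C(3,1) * C(6,1)
= 3 * 6
= 18.

18


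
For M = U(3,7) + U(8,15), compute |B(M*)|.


(M1+M2)* = M1* + M2*.
M1* = U(4,7), bases: C(7,4) = 35.
M2* = U(7,15), bases: C(15,7) = 6435.
|B(M*)| = 35 * 6435 = 225225.

225225


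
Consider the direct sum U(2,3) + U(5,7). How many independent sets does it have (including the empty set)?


For a direct sum, |I(M1+M2)| = |I(M1)| * |I(M2)|.
|I(U(2,3))| = sum C(3,k) for k=0..2 = 7.
|I(U(5,7))| = sum C(7,k) for k=0..5 = 120.
Total = 7 * 120 = 840.

840


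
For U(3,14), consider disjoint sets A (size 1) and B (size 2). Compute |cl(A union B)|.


|A union B| = 1 + 2 = 3 (disjoint).
In U(3,14), cl(S) = S if |S| < 3, else cl(S) = E.
Since 3 >= 3, cl(A union B) = E.
|cl(A union B)| = 14.

14


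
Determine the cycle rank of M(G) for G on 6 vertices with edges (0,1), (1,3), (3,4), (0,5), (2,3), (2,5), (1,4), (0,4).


Cycle rank (nullity) = |E| - r(M) = |E| - (|V| - c).
|E| = 8, |V| = 6, c = 1.
Nullity = 8 - (6 - 1) = 8 - 5 = 3.

3


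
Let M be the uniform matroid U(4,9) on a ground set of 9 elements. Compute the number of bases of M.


Bases of U(4,9) are all 4-element subsets of the 9-element ground set.
Number of bases = C(9,4).
C(9,4) = 9! / (4! * 5!) = 126.

126


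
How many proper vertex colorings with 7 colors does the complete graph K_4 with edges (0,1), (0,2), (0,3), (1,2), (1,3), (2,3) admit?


P(K_4, k) = k(k-1)(k-2)...(k-3).
P(7) = (7) * (6) * (5) * (4) = 840.

840


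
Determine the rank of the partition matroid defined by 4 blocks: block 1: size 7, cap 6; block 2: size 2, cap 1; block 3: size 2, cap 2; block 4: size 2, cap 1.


Rank of a partition matroid = sum of min(|Si|, ci) for each block.
= min(7,6) + min(2,1) + min(2,2) + min(2,1)
= 6 + 1 + 2 + 1
= 10.

10


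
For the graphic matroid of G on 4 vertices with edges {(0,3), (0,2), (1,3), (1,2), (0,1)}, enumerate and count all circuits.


A circuit in a graphic matroid = edge set of a simple cycle.
G has 4 vertices and 5 edges.
Enumerating all minimal edge subsets forming cycles...
Total circuits found: 3.

3


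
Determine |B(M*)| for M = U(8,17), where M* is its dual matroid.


The dual of U(r,n) is U(n-r, n) = U(9,17).
Bases of U(9,17) are all (9)-element subsets.
|B(M*)| = C(17,9) = 24310.

24310


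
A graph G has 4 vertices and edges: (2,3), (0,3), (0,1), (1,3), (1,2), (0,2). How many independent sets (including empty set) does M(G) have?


An independent set in a graphic matroid is an acyclic edge subset.
G has 4 vertices and 6 edges.
Enumerate all 2^6 = 64 subsets, checking for acyclicity.
Total independent sets = 38.

38


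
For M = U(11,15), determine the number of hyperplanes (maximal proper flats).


Hyperplanes of U(11,15) are flats of rank 10.
In a uniform matroid, these are exactly the (10)-element subsets.
Count = C(15,10) = 3003.

3003


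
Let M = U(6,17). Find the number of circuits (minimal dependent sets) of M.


In U(6,17), circuits are the (7)-element subsets.
Any set of 7 elements is dependent, and removing any one element gives
an independent set of size 6, so it is a minimal dependent set.
Number of circuits = C(17,7) = 17! / (7! * 10!) = 19448.

19448


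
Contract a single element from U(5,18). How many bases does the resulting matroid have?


Contracting e from U(5,18) gives U(4,17).
Bases of U(4,17) = C(17,4) = (17 * 16 * 15 * 14) / (1 * 2 * 3 * 4) = 2380.

2380


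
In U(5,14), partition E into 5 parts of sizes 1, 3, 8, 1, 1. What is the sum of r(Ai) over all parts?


r(Ai) = min(|Ai|, 5) for each part.
Sum = min(1,5) + min(3,5) + min(8,5) + min(1,5) + min(1,5)
    = 1 + 3 + 5 + 1 + 1
    = 11.

11


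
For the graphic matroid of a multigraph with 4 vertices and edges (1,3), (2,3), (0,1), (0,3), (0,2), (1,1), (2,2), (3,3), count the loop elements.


In a graphic matroid, a loop is a self-loop edge (u,u) with rank 0.
Examining all 8 edges for self-loops...
Self-loops found: (1,1), (2,2), (3,3)
Number of loops = 3.

3


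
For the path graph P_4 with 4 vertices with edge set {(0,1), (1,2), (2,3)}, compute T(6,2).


A path on 4 vertices is a tree with 3 edges.
T(x,y) = x^(3) for any tree.
T(6,2) = 6^3 = 216.

216


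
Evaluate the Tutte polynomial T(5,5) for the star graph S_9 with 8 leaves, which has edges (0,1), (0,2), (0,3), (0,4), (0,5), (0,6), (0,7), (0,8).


A star on 9 vertices is a tree with 8 edges.
T(x,y) = x^(8) for any tree.
T(5,5) = 5^8 = 390625.

390625


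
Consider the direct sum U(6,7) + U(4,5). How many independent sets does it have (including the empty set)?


For a direct sum, |I(M1+M2)| = |I(M1)| * |I(M2)|.
|I(U(6,7))| = sum C(7,k) for k=0..6 = 127.
|I(U(4,5))| = sum C(5,k) for k=0..4 = 31.
Total = 127 * 31 = 3937.

3937


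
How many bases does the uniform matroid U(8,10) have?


Bases of U(8,10) are all 8-element subsets of the 10-element ground set.
Number of bases = C(10,8).
(10 choose 8) = 45.

45


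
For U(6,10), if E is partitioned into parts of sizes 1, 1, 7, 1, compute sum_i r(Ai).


r(Ai) = min(|Ai|, 6) for each part.
Sum = min(1,6) + min(1,6) + min(7,6) + min(1,6)
    = 1 + 1 + 6 + 1
    = 9.

9


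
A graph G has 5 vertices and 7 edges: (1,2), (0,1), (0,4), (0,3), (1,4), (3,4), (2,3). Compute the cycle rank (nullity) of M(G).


Cycle rank (nullity) = |E| - r(M) = |E| - (|V| - c).
|E| = 7, |V| = 5, c = 1.
Nullity = 7 - (5 - 1) = 7 - 4 = 3.

3


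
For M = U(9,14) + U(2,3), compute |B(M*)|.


(M1+M2)* = M1* + M2*.
M1* = U(5,14), bases: C(14,5) = 2002.
M2* = U(1,3), bases: C(3,1) = 3.
|B(M*)| = 2002 * 3 = 6006.

6006


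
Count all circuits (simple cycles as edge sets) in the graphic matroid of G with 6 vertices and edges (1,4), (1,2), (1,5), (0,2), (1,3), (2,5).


A circuit in a graphic matroid = edge set of a simple cycle.
G has 6 vertices and 6 edges.
Enumerating all minimal edge subsets forming cycles...
Total circuits found: 1.

1


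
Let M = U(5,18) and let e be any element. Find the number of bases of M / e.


Contracting e from U(5,18) gives U(4,17).
Bases of U(4,17) = C(17,4) = 17! / (4! * 13!) = 2380.

2380


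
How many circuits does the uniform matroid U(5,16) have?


In U(5,16), circuits are the (6)-element subsets.
Any set of 6 elements is dependent, and removing any one element gives
an independent set of size 5, so it is a minimal dependent set.
Number of circuits = (16 choose 6) = 8008.

8008


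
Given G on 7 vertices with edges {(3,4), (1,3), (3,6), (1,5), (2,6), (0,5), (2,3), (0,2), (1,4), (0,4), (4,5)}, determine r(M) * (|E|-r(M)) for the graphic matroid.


r(M) = |V| - c = 7 - 1 = 6.
nullity = |E| - r(M) = 11 - 6 = 5.
Product = 6 * 5 = 30.

30


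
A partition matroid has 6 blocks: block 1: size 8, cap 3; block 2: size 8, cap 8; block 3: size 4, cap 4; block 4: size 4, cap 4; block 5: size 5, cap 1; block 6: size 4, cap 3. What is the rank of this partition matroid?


Rank of a partition matroid = sum of min(|Si|, ci) for each block.
= min(8,3) + min(8,8) + min(4,4) + min(4,4) + min(5,1) + min(4,3)
= 3 + 8 + 4 + 4 + 1 + 3
= 23.

23


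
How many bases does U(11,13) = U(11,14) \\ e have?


Deleting e from U(11,14) gives U(11,13) since n > r.
Bases of U(11,13) = C(13,11) = 78.

78


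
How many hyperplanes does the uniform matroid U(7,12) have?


Hyperplanes of U(7,12) are flats of rank 6.
In a uniform matroid, these are exactly the (6)-element subsets.
Count = (12 choose 6) = 924.

924


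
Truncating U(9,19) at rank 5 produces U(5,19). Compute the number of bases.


Truncating U(9,19) to rank 5 gives U(5,19).
Bases of U(5,19) are all 5-element subsets of 19 elements.
Number of bases = (19 choose 5) = 11628.

11628


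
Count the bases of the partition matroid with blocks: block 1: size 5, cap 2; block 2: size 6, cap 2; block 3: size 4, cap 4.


A basis picks exactly ci elements from block i.
Number of bases = product of C(|Si|, ci).
= C(5,2) * C(6,2) * C(4,4)
= 10 * 15 * 1
= 150.

150


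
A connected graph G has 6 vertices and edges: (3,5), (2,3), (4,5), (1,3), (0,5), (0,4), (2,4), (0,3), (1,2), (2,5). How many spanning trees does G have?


By Kirchhoff's matrix tree theorem, the number of spanning trees equals
the determinant of any cofactor of the Laplacian matrix L.
G has 6 vertices and 10 edges.
Computing the (5 x 5) cofactor determinant gives 114.

114


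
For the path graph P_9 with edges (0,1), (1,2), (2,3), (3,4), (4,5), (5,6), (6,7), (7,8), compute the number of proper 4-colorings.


P(P_9, k) = k * (k-1)^(8).
P(4) = 4 * 3^8 = 4 * 6561 = 26244.

26244


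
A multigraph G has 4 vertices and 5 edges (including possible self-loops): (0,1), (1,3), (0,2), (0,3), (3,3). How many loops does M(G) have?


In a graphic matroid, a loop is a self-loop edge (u,u) with rank 0.
Examining all 5 edges for self-loops...
Self-loops found: (3,3)
Number of loops = 1.

1


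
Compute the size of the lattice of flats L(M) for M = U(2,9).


Flats of U(2,9): every subset of size < 2 is a flat, plus E itself.
Count = C(9,0) + C(9,1) + 1
     = 1 + 9 + 1
     = 11.

11


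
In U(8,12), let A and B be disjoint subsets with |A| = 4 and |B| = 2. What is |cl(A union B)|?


|A union B| = 4 + 2 = 6 (disjoint).
In U(8,12), cl(S) = S if |S| < 8, else cl(S) = E.
Since 6 < 8, cl(A union B) = A union B.
|cl(A union B)| = 6.

6


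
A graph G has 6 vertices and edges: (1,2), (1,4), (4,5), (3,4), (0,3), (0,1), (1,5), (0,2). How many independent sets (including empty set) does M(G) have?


An independent set in a graphic matroid is an acyclic edge subset.
G has 6 vertices and 8 edges.
Enumerate all 2^8 = 256 subsets, checking for acyclicity.
Total independent sets = 180.

180


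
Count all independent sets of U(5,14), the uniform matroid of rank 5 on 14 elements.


Independent sets of U(5,14) are all subsets of size <= 5.
Count = (14 choose 0) + (14 choose 1) + (14 choose 2) + (14 choose 3) + (14 choose 4) + (14 choose 5)
     = 1 + 14 + 91 + 364 + 1001 + 2002
     = 3473.

3473


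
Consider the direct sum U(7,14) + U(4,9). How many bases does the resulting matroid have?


Bases of a direct sum M1 + M2: |B| = |B(M1)| * |B(M2)|.
|B(U(7,14))| = C(14,7) = 3432.
|B(U(4,9))| = C(9,4) = 126.
Total bases = 3432 * 126 = 432432.

432432


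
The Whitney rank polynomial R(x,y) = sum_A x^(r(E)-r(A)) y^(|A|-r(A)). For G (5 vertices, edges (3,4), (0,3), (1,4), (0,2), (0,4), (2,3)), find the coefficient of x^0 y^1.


R(x,y) = sum over A in 2^E of x^(r(E)-r(A)) * y^(|A|-r(A)).
G has 5 vertices, 6 edges. r(E) = 4.
Enumerate all 2^6 = 64 subsets.
Count subsets with r(E)-r(A)=0 and |A|-r(A)=1: 5.

5


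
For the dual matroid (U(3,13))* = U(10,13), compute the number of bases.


The dual of U(r,n) is U(n-r, n) = U(10,13).
Bases of U(10,13) are all (10)-element subsets.
|B(M*)| = C(13,10) = 13! / (10! * 3!) = 286.

286


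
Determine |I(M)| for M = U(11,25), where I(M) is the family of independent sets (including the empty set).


Independent sets of U(11,25) are all subsets of size <= 11.
Count = C(25,0) + C(25,1) + C(25,2) + C(25,3) + C(25,4) + C(25,5) + C(25,6) + C(25,7) + C(25,8) + C(25,9) + C(25,10) + C(25,11)
     = 1 + 25 + 300 + 2300 + 12650 + 53130 + 177100 + 480700 + 1081575 + 2042975 + 3268760 + 4457400
     = 11576916.

11576916


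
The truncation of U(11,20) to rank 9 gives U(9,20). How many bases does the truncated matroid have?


Truncating U(11,20) to rank 9 gives U(9,20).
Bases of U(9,20) are all 9-element subsets of 20 elements.
Number of bases = C(20,9) = 20! / (9! * 11!) = 167960.

167960


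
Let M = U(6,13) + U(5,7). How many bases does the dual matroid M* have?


(M1+M2)* = M1* + M2*.
M1* = U(7,13), bases: C(13,7) = 1716.
M2* = U(2,7), bases: C(7,2) = 21.
|B(M*)| = 1716 * 21 = 36036.

36036


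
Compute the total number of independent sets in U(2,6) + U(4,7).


For a direct sum, |I(M1+M2)| = |I(M1)| * |I(M2)|.
|I(U(2,6))| = sum C(6,k) for k=0..2 = 22.
|I(U(4,7))| = sum C(7,k) for k=0..4 = 99.
Total = 22 * 99 = 2178.

2178


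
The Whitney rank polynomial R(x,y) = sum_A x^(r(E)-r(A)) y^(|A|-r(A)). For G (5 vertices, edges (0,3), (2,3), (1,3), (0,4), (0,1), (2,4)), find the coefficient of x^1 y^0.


R(x,y) = sum over A in 2^E of x^(r(E)-r(A)) * y^(|A|-r(A)).
G has 5 vertices, 6 edges. r(E) = 4.
Enumerate all 2^6 = 64 subsets.
Count subsets with r(E)-r(A)=1 and |A|-r(A)=0: 19.

19


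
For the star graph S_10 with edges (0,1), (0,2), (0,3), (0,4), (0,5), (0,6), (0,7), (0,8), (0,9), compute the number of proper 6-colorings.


P(tree, k) = k * (k-1)^(9) for any tree on 10 vertices.
P(6) = 6 * 5^9 = 6 * 1953125 = 11718750.

11718750


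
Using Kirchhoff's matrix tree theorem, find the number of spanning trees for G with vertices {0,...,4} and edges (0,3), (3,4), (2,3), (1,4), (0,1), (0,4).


By Kirchhoff's matrix tree theorem, the number of spanning trees equals
the determinant of any cofactor of the Laplacian matrix L.
G has 5 vertices and 6 edges.
Computing the (4 x 4) cofactor determinant gives 8.

8


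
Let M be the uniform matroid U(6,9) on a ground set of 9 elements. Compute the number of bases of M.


Bases of U(6,9) are all 6-element subsets of the 9-element ground set.
Number of bases = C(9,6).
(9 choose 6) = 84.

84


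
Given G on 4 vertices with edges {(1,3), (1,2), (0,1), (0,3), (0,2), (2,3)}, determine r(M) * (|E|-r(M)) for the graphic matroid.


r(M) = |V| - c = 4 - 1 = 3.
nullity = |E| - r(M) = 6 - 3 = 3.
Product = 3 * 3 = 9.

9


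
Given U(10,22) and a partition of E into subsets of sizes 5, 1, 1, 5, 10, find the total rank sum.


r(Ai) = min(|Ai|, 10) for each part.
Sum = min(5,10) + min(1,10) + min(1,10) + min(5,10) + min(10,10)
    = 5 + 1 + 1 + 5 + 10
    = 22.

22


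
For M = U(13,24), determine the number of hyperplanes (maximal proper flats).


Hyperplanes of U(13,24) are flats of rank 12.
In a uniform matroid, these are exactly the (12)-element subsets.
Count = (24 choose 12) = 2704156.

2704156


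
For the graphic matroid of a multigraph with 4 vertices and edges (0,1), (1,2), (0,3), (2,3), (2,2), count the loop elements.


In a graphic matroid, a loop is a self-loop edge (u,u) with rank 0.
Examining all 5 edges for self-loops...
Self-loops found: (2,2)
Number of loops = 1.

1


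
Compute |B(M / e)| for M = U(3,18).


Contracting e from U(3,18) gives U(2,17).
Bases of U(2,17) = C(17,2) = 17! / (2! * 15!) = 136.

136


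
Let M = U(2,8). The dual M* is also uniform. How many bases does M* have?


The dual of U(r,n) is U(n-r, n) = U(6,8).
Bases of U(6,8) are all (6)-element subsets.
|B(M*)| = (8 choose 6) = 28.

28


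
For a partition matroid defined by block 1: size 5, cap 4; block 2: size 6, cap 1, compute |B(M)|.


A basis picks exactly ci elements from block i.
Number of bases = product of C(|Si|, ci).
= C(5,4) * C(6,1)
= 5 * 6
= 30.

30


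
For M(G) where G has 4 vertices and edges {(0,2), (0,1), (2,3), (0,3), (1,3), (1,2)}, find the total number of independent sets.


An independent set in a graphic matroid is an acyclic edge subset.
G has 4 vertices and 6 edges.
Enumerate all 2^6 = 64 subsets, checking for acyclicity.
Total independent sets = 38.

38


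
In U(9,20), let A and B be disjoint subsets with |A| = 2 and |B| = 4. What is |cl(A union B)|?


|A union B| = 2 + 4 = 6 (disjoint).
In U(9,20), cl(S) = S if |S| < 9, else cl(S) = E.
Since 6 < 9, cl(A union B) = A union B.
|cl(A union B)| = 6.

6


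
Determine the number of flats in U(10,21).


Flats of U(10,21): every subset of size < 10 is a flat, plus E itself.
Count = C(21,0) + C(21,1) + C(21,2) + C(21,3) + C(21,4) + C(21,5) + C(21,6) + C(21,7) + C(21,8) + C(21,9) + 1
     = 1 + 21 + 210 + 1330 + 5985 + 20349 + 54264 + 116280 + 203490 + 293930 + 1
     = 695861.

695861


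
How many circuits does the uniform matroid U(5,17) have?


In U(5,17), circuits are the (6)-element subsets.
Any set of 6 elements is dependent, and removing any one element gives
an independent set of size 5, so it is a minimal dependent set.
Number of circuits = (17 choose 6) = 12376.

12376


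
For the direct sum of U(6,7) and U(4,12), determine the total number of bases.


Bases of a direct sum M1 + M2: |B| = |B(M1)| * |B(M2)|.
|B(U(6,7))| = C(7,6) = 7.
|B(U(4,12))| = C(12,4) = 495.
Total bases = 7 * 495 = 3465.

3465


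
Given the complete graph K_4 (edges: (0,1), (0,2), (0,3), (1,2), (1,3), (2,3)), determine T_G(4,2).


T(K_4; x,y) = x^3 + 3x^2 + 4xy + 2x + y^3 + 3y^2 + 2y.
Substituting x=4, y=2:
= 64 + 48 + 32 + 8 + 8 + 12 + 4
= 176.

176


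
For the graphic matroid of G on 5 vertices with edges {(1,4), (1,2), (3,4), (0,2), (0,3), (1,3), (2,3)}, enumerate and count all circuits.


A circuit in a graphic matroid = edge set of a simple cycle.
G has 5 vertices and 7 edges.
Enumerating all minimal edge subsets forming cycles...
Total circuits found: 6.

6


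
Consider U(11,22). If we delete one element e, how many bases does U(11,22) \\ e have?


Deleting e from U(11,22) gives U(11,21) since n > r.
Bases of U(11,21) = C(21,11) = 21! / (11! * 10!) = 352716.

352716


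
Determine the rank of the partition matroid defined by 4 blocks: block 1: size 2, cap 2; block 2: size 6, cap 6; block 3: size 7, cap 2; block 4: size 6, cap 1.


Rank of a partition matroid = sum of min(|Si|, ci) for each block.
= min(2,2) + min(6,6) + min(7,2) + min(6,1)
= 2 + 6 + 2 + 1
= 11.

11


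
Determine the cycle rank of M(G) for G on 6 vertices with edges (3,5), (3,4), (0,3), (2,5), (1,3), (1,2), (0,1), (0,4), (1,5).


Cycle rank (nullity) = |E| - r(M) = |E| - (|V| - c).
|E| = 9, |V| = 6, c = 1.
Nullity = 9 - (6 - 1) = 9 - 5 = 4.

4


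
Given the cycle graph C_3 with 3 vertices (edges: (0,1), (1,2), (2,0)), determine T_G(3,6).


T(C_3; x,y) = x + x^2 + ... + x^(2) + y.
T(3,6) = 3^1 + 3^2 + 6
= 3 + 9 + 6
= 18.

18


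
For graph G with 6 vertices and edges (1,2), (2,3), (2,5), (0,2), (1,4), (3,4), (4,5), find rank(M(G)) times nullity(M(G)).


r(M) = |V| - c = 6 - 1 = 5.
nullity = |E| - r(M) = 7 - 5 = 2.
Product = 5 * 2 = 10.

10


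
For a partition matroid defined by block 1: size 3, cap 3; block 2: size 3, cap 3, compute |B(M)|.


A basis picks exactly ci elements from block i.
Number of bases = product of C(|Si|, ci).
= C(3,3) * C(3,3)
= 1 * 1
= 1.

1


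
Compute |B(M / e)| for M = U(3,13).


Contracting e from U(3,13) gives U(2,12).
Bases of U(2,12) = (12 choose 2) = 66.

66


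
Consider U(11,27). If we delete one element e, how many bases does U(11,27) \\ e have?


Deleting e from U(11,27) gives U(11,26) since n > r.
Bases of U(11,26) = (26 choose 11) = 7726160.

7726160


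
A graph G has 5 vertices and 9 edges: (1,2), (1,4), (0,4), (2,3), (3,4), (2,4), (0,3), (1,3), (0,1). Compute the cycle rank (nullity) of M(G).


Cycle rank (nullity) = |E| - r(M) = |E| - (|V| - c).
|E| = 9, |V| = 5, c = 1.
Nullity = 9 - (5 - 1) = 9 - 4 = 5.

5


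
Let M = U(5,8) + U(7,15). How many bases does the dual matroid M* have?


(M1+M2)* = M1* + M2*.
M1* = U(3,8), bases: C(8,3) = 56.
M2* = U(8,15), bases: C(15,8) = 6435.
|B(M*)| = 56 * 6435 = 360360.

360360


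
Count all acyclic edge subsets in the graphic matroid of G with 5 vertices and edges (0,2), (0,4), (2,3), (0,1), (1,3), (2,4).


An independent set in a graphic matroid is an acyclic edge subset.
G has 5 vertices and 6 edges.
Enumerate all 2^6 = 64 subsets, checking for acyclicity.
Total independent sets = 52.

52


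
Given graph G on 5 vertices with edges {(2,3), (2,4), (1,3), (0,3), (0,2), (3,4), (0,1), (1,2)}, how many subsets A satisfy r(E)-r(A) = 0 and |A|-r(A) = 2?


R(x,y) = sum over A in 2^E of x^(r(E)-r(A)) * y^(|A|-r(A)).
G has 5 vertices, 8 edges. r(E) = 4.
Enumerate all 2^8 = 256 subsets.
Count subsets with r(E)-r(A)=0 and |A|-r(A)=2: 27.

27


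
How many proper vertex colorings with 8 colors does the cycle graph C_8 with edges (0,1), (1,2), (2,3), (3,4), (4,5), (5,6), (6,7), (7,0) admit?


P(C_8, k) = (k-1)^8 + (-1)^8*(k-1).
P(8) = (7)^8 + 7
= 5764801 + 7 = 5764808.

5764808


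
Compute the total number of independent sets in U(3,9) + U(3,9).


For a direct sum, |I(M1+M2)| = |I(M1)| * |I(M2)|.
|I(U(3,9))| = sum C(9,k) for k=0..3 = 130.
|I(U(3,9))| = sum C(9,k) for k=0..3 = 130.
Total = 130 * 130 = 16900.

16900


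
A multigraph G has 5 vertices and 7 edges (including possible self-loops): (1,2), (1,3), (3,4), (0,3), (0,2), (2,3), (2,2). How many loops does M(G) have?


In a graphic matroid, a loop is a self-loop edge (u,u) with rank 0.
Examining all 7 edges for self-loops...
Self-loops found: (2,2)
Number of loops = 1.

1


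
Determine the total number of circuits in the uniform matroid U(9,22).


In U(9,22), circuits are the (10)-element subsets.
Any set of 10 elements is dependent, and removing any one element gives
an independent set of size 9, so it is a minimal dependent set.
Number of circuits = (22 choose 10) = 646646.

646646


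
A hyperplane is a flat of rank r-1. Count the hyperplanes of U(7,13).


Hyperplanes of U(7,13) are flats of rank 6.
In a uniform matroid, these are exactly the (6)-element subsets.
Count = C(13,6) = 1716.

1716


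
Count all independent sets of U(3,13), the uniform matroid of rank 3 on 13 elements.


Independent sets of U(3,13) are all subsets of size <= 3.
Count = C(13,0) + C(13,1) + C(13,2) + C(13,3)
     = 1 + 13 + 78 + 286
     = 378.

378


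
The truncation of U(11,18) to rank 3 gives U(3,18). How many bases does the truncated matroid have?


Truncating U(11,18) to rank 3 gives U(3,18).
Bases of U(3,18) are all 3-element subsets of 18 elements.
Number of bases = (18 choose 3) = 816.

816


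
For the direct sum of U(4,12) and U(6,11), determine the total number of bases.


Bases of a direct sum M1 + M2: |B| = |B(M1)| * |B(M2)|.
|B(U(4,12))| = C(12,4) = 495.
|B(U(6,11))| = C(11,6) = 462.
Total bases = 495 * 462 = 228690.

228690


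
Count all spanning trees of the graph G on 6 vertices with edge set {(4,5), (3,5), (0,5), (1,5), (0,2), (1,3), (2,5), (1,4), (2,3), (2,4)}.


By Kirchhoff's matrix tree theorem, the number of spanning trees equals
the determinant of any cofactor of the Laplacian matrix L.
G has 6 vertices and 10 edges.
Computing the (5 x 5) cofactor determinant gives 111.

111


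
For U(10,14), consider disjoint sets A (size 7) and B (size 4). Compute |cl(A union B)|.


|A union B| = 7 + 4 = 11 (disjoint).
In U(10,14), cl(S) = S if |S| < 10, else cl(S) = E.
Since 11 >= 10, cl(A union B) = E.
|cl(A union B)| = 14.

14


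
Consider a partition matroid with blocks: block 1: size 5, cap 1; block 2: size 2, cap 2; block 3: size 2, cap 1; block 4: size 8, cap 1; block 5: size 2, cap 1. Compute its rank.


Rank of a partition matroid = sum of min(|Si|, ci) for each block.
= min(5,1) + min(2,2) + min(2,1) + min(8,1) + min(2,1)
= 1 + 2 + 1 + 1 + 1
= 6.

6


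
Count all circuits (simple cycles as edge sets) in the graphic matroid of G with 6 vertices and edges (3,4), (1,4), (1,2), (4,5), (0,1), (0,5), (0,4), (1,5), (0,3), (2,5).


A circuit in a graphic matroid = edge set of a simple cycle.
G has 6 vertices and 10 edges.
Enumerating all minimal edge subsets forming cycles...
Total circuits found: 19.

19


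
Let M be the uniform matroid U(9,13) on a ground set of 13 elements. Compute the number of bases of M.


Bases of U(9,13) are all 9-element subsets of the 13-element ground set.
Number of bases = C(13,9).
C(13,9) = 715.

715


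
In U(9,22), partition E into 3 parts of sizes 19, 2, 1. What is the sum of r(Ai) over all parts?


r(Ai) = min(|Ai|, 9) for each part.
Sum = min(19,9) + min(2,9) + min(1,9)
    = 9 + 2 + 1
    = 12.

12


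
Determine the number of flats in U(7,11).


Flats of U(7,11): every subset of size < 7 is a flat, plus E itself.
Count = (11 choose 0) + (11 choose 1) + (11 choose 2) + (11 choose 3) + (11 choose 4) + (11 choose 5) + (11 choose 6) + 1
     = 1 + 11 + 55 + 165 + 330 + 462 + 462 + 1
     = 1487.

1487


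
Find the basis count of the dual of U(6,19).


The dual of U(r,n) is U(n-r, n) = U(13,19).
Bases of U(13,19) are all (13)-element subsets.
|B(M*)| = C(19,13) = 27132.

27132


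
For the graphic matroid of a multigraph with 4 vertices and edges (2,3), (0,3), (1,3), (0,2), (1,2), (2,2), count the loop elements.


In a graphic matroid, a loop is a self-loop edge (u,u) with rank 0.
Examining all 6 edges for self-loops...
Self-loops found: (2,2)
Number of loops = 1.

1


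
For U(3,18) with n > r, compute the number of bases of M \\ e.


Deleting e from U(3,18) gives U(3,17) since n > r.
Bases of U(3,17) = C(17,3) = (17 * 16 * 15) / (1 * 2 * 3) = 680.

680


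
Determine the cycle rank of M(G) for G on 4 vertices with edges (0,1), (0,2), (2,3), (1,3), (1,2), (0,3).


Cycle rank (nullity) = |E| - r(M) = |E| - (|V| - c).
|E| = 6, |V| = 4, c = 1.
Nullity = 6 - (4 - 1) = 6 - 3 = 3.

3


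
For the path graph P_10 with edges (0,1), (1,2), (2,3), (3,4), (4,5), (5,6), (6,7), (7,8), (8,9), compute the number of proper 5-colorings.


P(P_10, k) = k * (k-1)^(9).
P(5) = 5 * 4^9 = 5 * 262144 = 1310720.

1310720


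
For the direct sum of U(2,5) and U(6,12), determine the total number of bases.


Bases of a direct sum M1 + M2: |B| = |B(M1)| * |B(M2)|.
|B(U(2,5))| = C(5,2) = 10.
|B(U(6,12))| = C(12,6) = 924.
Total bases = 10 * 924 = 9240.

9240


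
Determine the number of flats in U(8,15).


Flats of U(8,15): every subset of size < 8 is a flat, plus E itself.
Count = C(15,0) + C(15,1) + C(15,2) + C(15,3) + C(15,4) + C(15,5) + C(15,6) + C(15,7) + 1
     = 1 + 15 + 105 + 455 + 1365 + 3003 + 5005 + 6435 + 1
     = 16385.

16385


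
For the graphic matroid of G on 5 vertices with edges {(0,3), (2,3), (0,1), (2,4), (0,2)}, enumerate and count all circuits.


A circuit in a graphic matroid = edge set of a simple cycle.
G has 5 vertices and 5 edges.
Enumerating all minimal edge subsets forming cycles...
Total circuits found: 1.

1


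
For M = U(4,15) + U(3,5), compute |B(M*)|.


(M1+M2)* = M1* + M2*.
M1* = U(11,15), bases: C(15,11) = 1365.
M2* = U(2,5), bases: C(5,2) = 10.
|B(M*)| = 1365 * 10 = 13650.

13650


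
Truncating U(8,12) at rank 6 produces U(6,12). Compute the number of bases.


Truncating U(8,12) to rank 6 gives U(6,12).
Bases of U(6,12) are all 6-element subsets of 12 elements.
Number of bases = C(12,6) = 12! / (6! * 6!) = 924.

924


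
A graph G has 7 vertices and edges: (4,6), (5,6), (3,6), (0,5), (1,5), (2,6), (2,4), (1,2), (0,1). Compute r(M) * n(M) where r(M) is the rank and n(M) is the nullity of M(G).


r(M) = |V| - c = 7 - 1 = 6.
nullity = |E| - r(M) = 9 - 6 = 3.
Product = 6 * 3 = 18.

18


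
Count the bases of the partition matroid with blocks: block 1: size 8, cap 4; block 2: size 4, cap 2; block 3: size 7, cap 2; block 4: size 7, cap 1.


A basis picks exactly ci elements from block i.
Number of bases = product of C(|Si|, ci).
= C(8,4) * C(4,2) * C(7,2) * C(7,1)
= 70 * 6 * 21 * 7
= 61740.

61740


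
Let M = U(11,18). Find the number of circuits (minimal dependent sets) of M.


In U(11,18), circuits are the (12)-element subsets.
Any set of 12 elements is dependent, and removing any one element gives
an independent set of size 11, so it is a minimal dependent set.
Number of circuits = C(18,12) = 18564.

18564


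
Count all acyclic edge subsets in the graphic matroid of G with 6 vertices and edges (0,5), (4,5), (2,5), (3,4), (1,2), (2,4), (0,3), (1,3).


An independent set in a graphic matroid is an acyclic edge subset.
G has 6 vertices and 8 edges.
Enumerate all 2^8 = 256 subsets, checking for acyclicity.
Total independent sets = 190.

190


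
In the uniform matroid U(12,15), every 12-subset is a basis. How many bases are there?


Bases of U(12,15) are all 12-element subsets of the 15-element ground set.
Number of bases = C(15,12).
(15 choose 12) = 455.

455


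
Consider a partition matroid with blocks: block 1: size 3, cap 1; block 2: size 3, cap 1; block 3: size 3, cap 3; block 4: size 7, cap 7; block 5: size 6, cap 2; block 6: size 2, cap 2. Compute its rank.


Rank of a partition matroid = sum of min(|Si|, ci) for each block.
= min(3,1) + min(3,1) + min(3,3) + min(7,7) + min(6,2) + min(2,2)
= 1 + 1 + 3 + 7 + 2 + 2
= 16.

16


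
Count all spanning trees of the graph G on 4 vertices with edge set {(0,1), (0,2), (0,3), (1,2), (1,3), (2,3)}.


By Kirchhoff's matrix tree theorem, the number of spanning trees equals
the determinant of any cofactor of the Laplacian matrix L.
G has 4 vertices and 6 edges.
Computing the (3 x 3) cofactor determinant gives 16.

16


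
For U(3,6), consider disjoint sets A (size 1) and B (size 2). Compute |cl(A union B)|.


|A union B| = 1 + 2 = 3 (disjoint).
In U(3,6), cl(S) = S if |S| < 3, else cl(S) = E.
Since 3 >= 3, cl(A union B) = E.
|cl(A union B)| = 6.

6


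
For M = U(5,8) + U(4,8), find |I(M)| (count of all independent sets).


For a direct sum, |I(M1+M2)| = |I(M1)| * |I(M2)|.
|I(U(5,8))| = sum C(8,k) for k=0..5 = 219.
|I(U(4,8))| = sum C(8,k) for k=0..4 = 163.
Total = 219 * 163 = 35697.

35697


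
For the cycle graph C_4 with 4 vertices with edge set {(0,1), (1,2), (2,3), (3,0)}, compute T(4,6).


T(C_4; x,y) = x + x^2 + ... + x^(3) + y.
T(4,6) = 4^1 + 4^2 + 4^3 + 6
= 4 + 16 + 64 + 6
= 90.

90


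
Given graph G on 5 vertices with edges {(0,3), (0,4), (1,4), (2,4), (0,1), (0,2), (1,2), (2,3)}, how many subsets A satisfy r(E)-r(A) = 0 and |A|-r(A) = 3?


R(x,y) = sum over A in 2^E of x^(r(E)-r(A)) * y^(|A|-r(A)).
G has 5 vertices, 8 edges. r(E) = 4.
Enumerate all 2^8 = 256 subsets.
Count subsets with r(E)-r(A)=0 and |A|-r(A)=3: 8.

8


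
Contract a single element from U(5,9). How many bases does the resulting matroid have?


Contracting e from U(5,9) gives U(4,8).
Bases of U(4,8) = C(8,4) = 8! / (4! * 4!) = 70.

70


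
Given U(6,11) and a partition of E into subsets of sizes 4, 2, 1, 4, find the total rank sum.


r(Ai) = min(|Ai|, 6) for each part.
Sum = min(4,6) + min(2,6) + min(1,6) + min(4,6)
    = 4 + 2 + 1 + 4
    = 11.

11


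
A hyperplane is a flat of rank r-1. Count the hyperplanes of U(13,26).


Hyperplanes of U(13,26) are flats of rank 12.
In a uniform matroid, these are exactly the (12)-element subsets.
Count = C(26,12) = 9657700.

9657700


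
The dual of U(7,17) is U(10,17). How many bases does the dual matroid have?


The dual of U(r,n) is U(n-r, n) = U(10,17).
Bases of U(10,17) are all (10)-element subsets.
|B(M*)| = C(17,10) = 19448.

19448


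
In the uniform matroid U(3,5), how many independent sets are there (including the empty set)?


Independent sets of U(3,5) are all subsets of size <= 3.
Count = C(5,0) + C(5,1) + C(5,2) + C(5,3)
     = 1 + 5 + 10 + 10
     = 26.

26
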